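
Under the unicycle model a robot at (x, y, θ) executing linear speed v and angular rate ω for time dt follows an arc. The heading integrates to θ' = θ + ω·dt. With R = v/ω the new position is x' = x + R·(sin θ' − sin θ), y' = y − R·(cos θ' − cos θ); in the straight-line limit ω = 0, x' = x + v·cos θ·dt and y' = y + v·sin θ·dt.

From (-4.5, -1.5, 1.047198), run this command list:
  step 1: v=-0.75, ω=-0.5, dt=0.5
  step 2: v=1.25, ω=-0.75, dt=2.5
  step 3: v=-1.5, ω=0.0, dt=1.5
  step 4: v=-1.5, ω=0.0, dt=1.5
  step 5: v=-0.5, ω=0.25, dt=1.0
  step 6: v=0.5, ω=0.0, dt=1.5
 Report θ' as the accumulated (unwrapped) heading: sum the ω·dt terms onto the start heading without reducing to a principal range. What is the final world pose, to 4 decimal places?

step 1: θ'=0.7972 (R=1.5000) → pose (-4.7259, -1.7981, 0.7972)
step 2: θ'=-1.0778 (R=-1.6667) → pose (-2.0654, -2.1738, -1.0778)
step 3: θ'=-1.0778 (straight) → pose (-3.1303, -0.1917, -1.0778)
step 4: θ'=-1.0778 (straight) → pose (-4.1951, 1.7903, -1.0778)
step 5: θ'=-0.8278 (R=-2.0000) → pose (-4.4840, 2.1968, -0.8278)
step 6: θ'=-0.8278 (straight) → pose (-3.9767, 1.6444, -0.8278)

(-3.9767, 1.6444, -0.8278)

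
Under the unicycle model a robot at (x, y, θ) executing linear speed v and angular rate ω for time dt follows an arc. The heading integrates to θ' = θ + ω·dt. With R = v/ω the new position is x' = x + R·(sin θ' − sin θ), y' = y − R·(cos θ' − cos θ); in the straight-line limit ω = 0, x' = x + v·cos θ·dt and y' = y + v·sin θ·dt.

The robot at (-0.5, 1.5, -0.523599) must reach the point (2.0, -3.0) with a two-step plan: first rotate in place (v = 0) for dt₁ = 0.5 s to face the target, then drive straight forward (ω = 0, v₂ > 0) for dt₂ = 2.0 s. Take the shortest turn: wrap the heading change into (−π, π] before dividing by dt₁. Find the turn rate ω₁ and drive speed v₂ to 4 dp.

heading to target = atan2(-3−1.5, 2−-0.5) = -1.0637
Δθ = wrap(-1.0637 − -0.5236) = -0.5401; ω₁ = Δθ/dt₁ = -1.0802
distance = √((2−-0.5)² + (-3−1.5)²) = 5.1478; v₂ = distance/dt₂ = 2.5739

ω₁ = -1.0802, v₂ = 2.5739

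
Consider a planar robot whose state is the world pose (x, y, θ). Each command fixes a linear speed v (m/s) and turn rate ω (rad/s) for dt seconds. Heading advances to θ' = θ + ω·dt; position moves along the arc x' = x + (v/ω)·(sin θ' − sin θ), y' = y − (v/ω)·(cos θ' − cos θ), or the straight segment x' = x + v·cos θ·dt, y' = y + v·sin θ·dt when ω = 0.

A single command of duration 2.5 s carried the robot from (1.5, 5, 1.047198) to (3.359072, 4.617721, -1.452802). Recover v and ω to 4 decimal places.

Δθ = -1.452802 − 1.047198 = -2.500000
ω = Δθ/dt = -2.500000/2.5 = -1.0000
R = Δx/(sin θ' − sin θ) = -1.0000
v = R·ω = -1.0000·-1.0000 = 1.0000

v = 1.0000, ω = -1.0000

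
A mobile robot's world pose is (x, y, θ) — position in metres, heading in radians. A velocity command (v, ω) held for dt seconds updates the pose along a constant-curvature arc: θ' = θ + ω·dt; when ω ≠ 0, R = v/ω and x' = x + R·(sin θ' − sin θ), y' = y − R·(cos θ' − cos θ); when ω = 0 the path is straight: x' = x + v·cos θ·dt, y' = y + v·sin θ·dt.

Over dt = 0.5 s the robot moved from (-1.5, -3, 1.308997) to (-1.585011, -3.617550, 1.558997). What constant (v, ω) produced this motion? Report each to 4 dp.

v = -1.2500, ω = 0.5000

Δθ = 1.558997 − 1.308997 = 0.250000
ω = Δθ/dt = 0.250000/0.5 = 0.5000
R = −Δy/(cos θ' − cos θ) = -2.5000
v = R·ω = -2.5000·0.5000 = -1.2500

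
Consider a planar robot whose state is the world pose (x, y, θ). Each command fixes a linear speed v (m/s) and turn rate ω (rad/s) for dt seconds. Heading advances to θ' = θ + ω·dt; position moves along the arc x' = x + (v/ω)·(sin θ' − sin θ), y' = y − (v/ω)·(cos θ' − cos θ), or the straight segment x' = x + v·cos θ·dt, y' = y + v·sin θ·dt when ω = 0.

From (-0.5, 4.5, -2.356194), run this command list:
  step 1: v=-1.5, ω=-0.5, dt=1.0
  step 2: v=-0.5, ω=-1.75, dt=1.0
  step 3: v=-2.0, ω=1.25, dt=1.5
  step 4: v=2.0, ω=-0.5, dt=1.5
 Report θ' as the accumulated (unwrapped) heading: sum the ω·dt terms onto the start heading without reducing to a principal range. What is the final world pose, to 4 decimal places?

step 1: θ'=-2.8562 (R=3.0000) → pose (0.7767, 5.2573, -2.8562)
step 2: θ'=-4.6062 (R=0.2857) → pose (1.1412, 5.0135, -4.6062)
step 3: θ'=-2.7312 (R=-1.6000) → pose (3.3706, 3.7159, -2.7312)
step 4: θ'=-3.4812 (R=-4.0000) → pose (0.4422, 3.6122, -3.4812)

(0.4422, 3.6122, -3.4812)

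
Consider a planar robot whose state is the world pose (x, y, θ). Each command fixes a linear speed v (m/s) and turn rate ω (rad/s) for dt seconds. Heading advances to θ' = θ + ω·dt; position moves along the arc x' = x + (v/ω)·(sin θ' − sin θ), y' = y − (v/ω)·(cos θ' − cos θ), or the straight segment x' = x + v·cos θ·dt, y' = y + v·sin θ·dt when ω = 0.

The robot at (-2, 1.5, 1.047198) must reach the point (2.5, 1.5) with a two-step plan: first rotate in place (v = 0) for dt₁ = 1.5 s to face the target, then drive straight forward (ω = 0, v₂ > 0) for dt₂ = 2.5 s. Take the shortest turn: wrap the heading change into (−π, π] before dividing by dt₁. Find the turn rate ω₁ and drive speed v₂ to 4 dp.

ω₁ = -0.6981, v₂ = 1.8000

heading to target = atan2(1.5−1.5, 2.5−-2) = 0.0000
Δθ = wrap(0.0000 − 1.0472) = -1.0472; ω₁ = Δθ/dt₁ = -0.6981
distance = √((2.5−-2)² + (1.5−1.5)²) = 4.5000; v₂ = distance/dt₂ = 1.8000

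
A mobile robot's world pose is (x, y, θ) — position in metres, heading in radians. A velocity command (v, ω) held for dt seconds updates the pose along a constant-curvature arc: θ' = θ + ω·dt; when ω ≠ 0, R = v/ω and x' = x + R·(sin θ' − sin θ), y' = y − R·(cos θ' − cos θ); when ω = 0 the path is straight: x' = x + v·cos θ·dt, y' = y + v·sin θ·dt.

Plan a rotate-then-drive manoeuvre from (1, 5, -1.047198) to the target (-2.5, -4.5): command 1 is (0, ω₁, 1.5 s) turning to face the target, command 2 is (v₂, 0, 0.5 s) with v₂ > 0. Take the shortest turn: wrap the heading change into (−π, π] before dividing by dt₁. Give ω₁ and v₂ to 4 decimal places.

heading to target = atan2(-4.5−5, -2.5−1) = -1.9238
Δθ = wrap(-1.9238 − -1.0472) = -0.8766; ω₁ = Δθ/dt₁ = -0.5844
distance = √((-2.5−1)² + (-4.5−5)²) = 10.1242; v₂ = distance/dt₂ = 20.2485

ω₁ = -0.5844, v₂ = 20.2485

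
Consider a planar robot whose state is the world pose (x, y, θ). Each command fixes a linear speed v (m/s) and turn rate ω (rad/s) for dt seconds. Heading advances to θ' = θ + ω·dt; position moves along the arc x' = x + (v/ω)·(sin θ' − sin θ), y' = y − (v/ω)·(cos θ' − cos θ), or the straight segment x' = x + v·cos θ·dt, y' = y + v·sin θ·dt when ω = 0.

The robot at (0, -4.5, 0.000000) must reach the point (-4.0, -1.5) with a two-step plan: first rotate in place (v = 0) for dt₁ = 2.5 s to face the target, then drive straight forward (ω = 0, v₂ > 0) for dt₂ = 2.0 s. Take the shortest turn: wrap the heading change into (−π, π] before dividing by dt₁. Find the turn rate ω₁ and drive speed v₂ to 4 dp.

heading to target = atan2(-1.5−-4.5, -4−0) = 2.4981
Δθ = wrap(2.4981 − 0.0000) = 2.4981; ω₁ = Δθ/dt₁ = 0.9992
distance = √((-4−0)² + (-1.5−-4.5)²) = 5.0000; v₂ = distance/dt₂ = 2.5000

ω₁ = 0.9992, v₂ = 2.5000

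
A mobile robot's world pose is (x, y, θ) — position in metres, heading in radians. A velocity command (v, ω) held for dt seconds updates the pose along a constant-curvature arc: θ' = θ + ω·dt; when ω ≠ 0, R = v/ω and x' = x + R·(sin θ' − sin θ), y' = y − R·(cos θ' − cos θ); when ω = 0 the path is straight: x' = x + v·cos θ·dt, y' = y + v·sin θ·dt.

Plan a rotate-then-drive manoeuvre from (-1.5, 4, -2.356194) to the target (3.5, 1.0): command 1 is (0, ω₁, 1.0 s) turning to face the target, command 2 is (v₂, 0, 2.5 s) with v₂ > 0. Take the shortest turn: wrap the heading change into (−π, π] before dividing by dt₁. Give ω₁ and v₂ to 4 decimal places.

heading to target = atan2(1−4, 3.5−-1.5) = -0.5404
Δθ = wrap(-0.5404 − -2.3562) = 1.8158; ω₁ = Δθ/dt₁ = 1.8158
distance = √((3.5−-1.5)² + (1−4)²) = 5.8310; v₂ = distance/dt₂ = 2.3324

ω₁ = 1.8158, v₂ = 2.3324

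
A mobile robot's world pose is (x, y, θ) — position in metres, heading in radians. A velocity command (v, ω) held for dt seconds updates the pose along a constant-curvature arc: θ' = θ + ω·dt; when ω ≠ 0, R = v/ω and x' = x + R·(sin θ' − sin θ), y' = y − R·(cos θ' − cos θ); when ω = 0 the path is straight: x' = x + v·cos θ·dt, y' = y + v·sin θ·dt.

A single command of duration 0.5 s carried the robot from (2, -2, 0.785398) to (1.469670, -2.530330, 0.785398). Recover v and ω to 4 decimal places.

Δθ = 0.785398 − 0.785398 = 0.000000
ω = Δθ/dt = 0.000000/0.5 = 0.0000
ω = 0 → v = (Δx·cos θ + Δy·sin θ)/dt = -1.5000

v = -1.5000, ω = 0.0000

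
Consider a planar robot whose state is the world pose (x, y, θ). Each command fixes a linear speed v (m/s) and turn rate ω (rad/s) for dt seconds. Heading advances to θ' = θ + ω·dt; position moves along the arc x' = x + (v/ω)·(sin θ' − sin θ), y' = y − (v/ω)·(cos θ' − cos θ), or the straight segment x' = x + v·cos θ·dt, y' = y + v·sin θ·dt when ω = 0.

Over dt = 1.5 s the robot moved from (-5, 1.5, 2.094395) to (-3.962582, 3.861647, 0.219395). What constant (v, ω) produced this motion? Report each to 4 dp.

v = 2.0000, ω = -1.2500

Δθ = 0.219395 − 2.094395 = -1.875000
ω = Δθ/dt = -1.875000/1.5 = -1.2500
R = −Δy/(cos θ' − cos θ) = -1.6000
v = R·ω = -1.6000·-1.2500 = 2.0000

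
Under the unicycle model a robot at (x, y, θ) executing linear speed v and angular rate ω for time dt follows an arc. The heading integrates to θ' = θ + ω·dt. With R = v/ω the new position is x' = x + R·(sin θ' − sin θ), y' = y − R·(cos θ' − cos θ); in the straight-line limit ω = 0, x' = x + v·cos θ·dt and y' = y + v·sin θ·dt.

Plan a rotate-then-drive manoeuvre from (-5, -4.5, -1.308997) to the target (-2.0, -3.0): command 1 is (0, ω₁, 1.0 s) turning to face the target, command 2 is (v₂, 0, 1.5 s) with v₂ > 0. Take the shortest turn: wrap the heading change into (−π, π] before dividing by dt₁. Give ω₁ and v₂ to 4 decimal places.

ω₁ = 1.7726, v₂ = 2.2361

heading to target = atan2(-3−-4.5, -2−-5) = 0.4636
Δθ = wrap(0.4636 − -1.3090) = 1.7726; ω₁ = Δθ/dt₁ = 1.7726
distance = √((-2−-5)² + (-3−-4.5)²) = 3.3541; v₂ = distance/dt₂ = 2.2361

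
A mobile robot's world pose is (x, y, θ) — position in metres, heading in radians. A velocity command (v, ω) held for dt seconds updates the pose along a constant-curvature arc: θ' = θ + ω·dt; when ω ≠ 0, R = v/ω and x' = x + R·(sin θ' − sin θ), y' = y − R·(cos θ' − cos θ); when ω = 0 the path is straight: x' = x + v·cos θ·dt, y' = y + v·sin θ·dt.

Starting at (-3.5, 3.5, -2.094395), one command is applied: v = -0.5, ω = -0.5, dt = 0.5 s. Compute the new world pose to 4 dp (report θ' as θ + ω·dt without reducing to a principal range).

θ' = -2.0944 + -0.5·0.5 = -2.3444
R = v/ω = -0.5/-0.5 = 1.0000
x' = -3.5 + 1.0000·(sin -2.3444 − sin -2.0944) = -3.3494
y' = 3.5 − 1.0000·(cos -2.3444 − cos -2.0944) = 3.6987

(-3.3494, 3.6987, -2.3444)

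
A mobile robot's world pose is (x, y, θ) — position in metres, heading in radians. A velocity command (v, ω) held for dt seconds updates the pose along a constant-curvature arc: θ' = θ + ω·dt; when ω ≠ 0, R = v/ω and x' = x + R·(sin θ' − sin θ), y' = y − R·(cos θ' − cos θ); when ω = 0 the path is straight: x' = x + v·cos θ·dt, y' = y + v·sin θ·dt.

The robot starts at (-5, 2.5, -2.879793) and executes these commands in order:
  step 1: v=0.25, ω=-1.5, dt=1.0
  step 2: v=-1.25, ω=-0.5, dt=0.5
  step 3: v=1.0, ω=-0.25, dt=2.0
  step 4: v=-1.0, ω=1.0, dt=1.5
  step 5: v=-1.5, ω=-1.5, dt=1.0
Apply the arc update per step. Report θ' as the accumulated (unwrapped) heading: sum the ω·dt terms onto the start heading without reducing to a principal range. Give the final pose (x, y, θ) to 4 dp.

(-3.8522, 1.3710, -5.1298)

step 1: θ'=-4.3798 (R=-0.1667) → pose (-5.2007, 2.6066, -4.3798)
step 2: θ'=-4.6298 (R=2.5000) → pose (-5.0722, 1.9966, -4.6298)
step 3: θ'=-5.1298 (R=-4.0000) → pose (-4.7424, 3.9481, -5.1298)
step 4: θ'=-3.6298 (R=-1.0000) → pose (-4.2973, 2.6596, -3.6298)
step 5: θ'=-5.1298 (R=1.0000) → pose (-3.8522, 1.3710, -5.1298)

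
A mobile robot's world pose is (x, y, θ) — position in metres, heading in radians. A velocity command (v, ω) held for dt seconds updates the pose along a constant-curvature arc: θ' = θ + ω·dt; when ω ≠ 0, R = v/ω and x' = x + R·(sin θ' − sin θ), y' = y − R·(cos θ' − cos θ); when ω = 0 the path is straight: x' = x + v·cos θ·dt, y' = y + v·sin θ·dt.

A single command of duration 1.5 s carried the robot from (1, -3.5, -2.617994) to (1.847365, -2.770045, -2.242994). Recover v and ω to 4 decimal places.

v = -0.7500, ω = 0.2500

Δθ = -2.242994 − -2.617994 = 0.375000
ω = Δθ/dt = 0.375000/1.5 = 0.2500
R = Δx/(sin θ' − sin θ) = -3.0000
v = R·ω = -3.0000·0.2500 = -0.7500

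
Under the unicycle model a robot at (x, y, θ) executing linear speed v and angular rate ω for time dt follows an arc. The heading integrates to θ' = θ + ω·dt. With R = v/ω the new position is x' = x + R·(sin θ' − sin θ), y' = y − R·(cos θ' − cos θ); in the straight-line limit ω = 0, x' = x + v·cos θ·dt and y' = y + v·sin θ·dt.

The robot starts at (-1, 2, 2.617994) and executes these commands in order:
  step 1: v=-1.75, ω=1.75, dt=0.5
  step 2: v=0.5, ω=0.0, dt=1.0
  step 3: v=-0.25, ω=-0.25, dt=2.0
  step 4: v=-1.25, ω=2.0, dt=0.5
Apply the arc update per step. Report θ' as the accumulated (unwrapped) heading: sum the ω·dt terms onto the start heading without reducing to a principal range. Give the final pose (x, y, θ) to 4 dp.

step 1: θ'=3.4930 (R=-1.0000) → pose (-0.1558, 1.9271, 3.4930)
step 2: θ'=3.4930 (straight) → pose (-0.6252, 1.7550, 3.4930)
step 3: θ'=2.9930 (R=1.0000) → pose (-0.1330, 1.8051, 2.9930)
step 4: θ'=3.9930 (R=-0.6250) → pose (0.4297, 2.0114, 3.9930)

(0.4297, 2.0114, 3.9930)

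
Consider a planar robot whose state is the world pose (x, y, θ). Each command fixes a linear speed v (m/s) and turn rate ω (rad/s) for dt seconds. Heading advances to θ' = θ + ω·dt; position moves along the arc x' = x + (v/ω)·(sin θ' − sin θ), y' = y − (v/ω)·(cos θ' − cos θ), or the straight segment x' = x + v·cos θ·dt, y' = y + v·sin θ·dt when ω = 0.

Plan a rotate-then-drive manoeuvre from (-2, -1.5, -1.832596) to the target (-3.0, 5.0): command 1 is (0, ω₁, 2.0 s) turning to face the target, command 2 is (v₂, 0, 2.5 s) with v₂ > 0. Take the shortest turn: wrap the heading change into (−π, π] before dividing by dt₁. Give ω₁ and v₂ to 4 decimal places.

ω₁ = -1.3636, v₂ = 2.6306

heading to target = atan2(5−-1.5, -3−-2) = 1.7234
Δθ = wrap(1.7234 − -1.8326) = -2.7271; ω₁ = Δθ/dt₁ = -1.3636
distance = √((-3−-2)² + (5−-1.5)²) = 6.5765; v₂ = distance/dt₂ = 2.6306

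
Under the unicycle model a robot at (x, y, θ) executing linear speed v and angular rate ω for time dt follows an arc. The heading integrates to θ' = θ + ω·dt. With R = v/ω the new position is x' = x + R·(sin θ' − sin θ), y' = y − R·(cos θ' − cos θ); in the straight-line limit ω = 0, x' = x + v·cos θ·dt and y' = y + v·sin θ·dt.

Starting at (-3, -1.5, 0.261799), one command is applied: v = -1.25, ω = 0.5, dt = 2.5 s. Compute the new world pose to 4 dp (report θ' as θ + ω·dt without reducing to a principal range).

θ' = 0.2618 + 0.5·2.5 = 1.5118
R = v/ω = -1.25/0.5 = -2.5000
x' = -3 + -2.5000·(sin 1.5118 − sin 0.2618) = -4.8486
y' = -1.5 − -2.5000·(cos 1.5118 − cos 0.2618) = -3.7674

(-4.8486, -3.7674, 1.5118)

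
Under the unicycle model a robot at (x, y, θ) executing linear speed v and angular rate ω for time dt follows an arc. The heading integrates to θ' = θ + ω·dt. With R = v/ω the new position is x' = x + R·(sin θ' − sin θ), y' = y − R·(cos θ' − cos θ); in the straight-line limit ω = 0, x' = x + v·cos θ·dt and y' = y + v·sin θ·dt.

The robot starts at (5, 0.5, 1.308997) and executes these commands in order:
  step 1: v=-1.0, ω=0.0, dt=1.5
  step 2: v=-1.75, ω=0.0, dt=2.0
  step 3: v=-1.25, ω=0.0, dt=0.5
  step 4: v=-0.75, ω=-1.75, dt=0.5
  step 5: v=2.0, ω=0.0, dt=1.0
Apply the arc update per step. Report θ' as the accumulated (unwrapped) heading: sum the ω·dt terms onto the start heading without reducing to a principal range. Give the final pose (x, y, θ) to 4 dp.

(5.1250, -4.3702, 0.4340)

step 1: θ'=1.3090 (straight) → pose (4.6118, -0.9489, 1.3090)
step 2: θ'=1.3090 (straight) → pose (3.7059, -4.3296, 1.3090)
step 3: θ'=1.3090 (straight) → pose (3.5441, -4.9333, 1.3090)
step 4: θ'=0.4340 (R=0.4286) → pose (3.3104, -5.2112, 0.4340)
step 5: θ'=0.4340 (straight) → pose (5.1250, -4.3702, 0.4340)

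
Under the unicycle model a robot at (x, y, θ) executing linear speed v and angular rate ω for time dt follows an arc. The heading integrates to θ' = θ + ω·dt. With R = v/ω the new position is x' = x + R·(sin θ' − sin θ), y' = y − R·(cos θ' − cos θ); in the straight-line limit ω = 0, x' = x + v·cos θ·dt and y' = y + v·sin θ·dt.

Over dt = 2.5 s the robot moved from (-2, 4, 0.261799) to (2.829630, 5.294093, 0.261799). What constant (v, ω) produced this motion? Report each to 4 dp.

v = 2.0000, ω = 0.0000

Δθ = 0.261799 − 0.261799 = 0.000000
ω = Δθ/dt = 0.000000/2.5 = 0.0000
ω = 0 → v = (Δx·cos θ + Δy·sin θ)/dt = 2.0000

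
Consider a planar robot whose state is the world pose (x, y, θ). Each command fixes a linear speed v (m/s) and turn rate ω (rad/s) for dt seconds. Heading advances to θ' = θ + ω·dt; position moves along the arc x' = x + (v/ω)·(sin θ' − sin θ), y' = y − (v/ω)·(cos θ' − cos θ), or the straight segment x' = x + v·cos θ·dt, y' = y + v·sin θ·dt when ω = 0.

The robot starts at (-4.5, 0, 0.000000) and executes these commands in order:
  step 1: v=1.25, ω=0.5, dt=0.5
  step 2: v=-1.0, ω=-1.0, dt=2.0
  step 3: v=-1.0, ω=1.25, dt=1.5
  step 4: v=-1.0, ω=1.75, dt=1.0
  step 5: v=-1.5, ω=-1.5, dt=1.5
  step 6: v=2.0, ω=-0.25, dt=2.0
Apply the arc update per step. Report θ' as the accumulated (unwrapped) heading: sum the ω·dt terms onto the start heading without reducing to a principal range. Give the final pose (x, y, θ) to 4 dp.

(-4.5839, -2.1230, -0.8750)

step 1: θ'=0.2500 (R=2.5000) → pose (-3.8815, 0.0777, 0.2500)
step 2: θ'=-1.7500 (R=1.0000) → pose (-5.1129, 1.2249, -1.7500)
step 3: θ'=0.1250 (R=-0.8000) → pose (-5.9998, 2.1612, 0.1250)
step 4: θ'=1.8750 (R=-0.5714) → pose (-6.4738, 1.4231, 1.8750)
step 5: θ'=-0.3750 (R=1.0000) → pose (-7.7941, 0.1931, -0.3750)
step 6: θ'=-0.8750 (R=-8.0000) → pose (-4.5839, -2.1230, -0.8750)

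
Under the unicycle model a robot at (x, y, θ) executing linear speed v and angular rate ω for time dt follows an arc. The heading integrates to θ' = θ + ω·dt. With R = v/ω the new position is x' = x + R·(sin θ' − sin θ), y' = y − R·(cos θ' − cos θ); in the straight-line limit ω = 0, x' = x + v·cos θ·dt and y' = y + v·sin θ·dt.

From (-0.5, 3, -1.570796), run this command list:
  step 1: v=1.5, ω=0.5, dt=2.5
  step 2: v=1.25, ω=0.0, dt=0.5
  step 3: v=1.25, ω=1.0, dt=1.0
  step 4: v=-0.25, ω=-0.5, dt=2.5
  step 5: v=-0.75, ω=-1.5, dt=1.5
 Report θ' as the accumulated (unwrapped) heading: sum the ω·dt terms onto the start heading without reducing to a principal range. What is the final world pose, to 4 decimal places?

(2.8548, 1.0331, -2.8208)

step 1: θ'=-0.3208 (R=3.0000) → pose (1.5540, 0.1530, -0.3208)
step 2: θ'=-0.3208 (straight) → pose (2.1471, -0.0440, -0.3208)
step 3: θ'=0.6792 (R=1.2500) → pose (3.3265, 0.1696, 0.6792)
step 4: θ'=-0.5708 (R=0.5000) → pose (2.7423, 0.1379, -0.5708)
step 5: θ'=-2.8208 (R=0.5000) → pose (2.8548, 1.0331, -2.8208)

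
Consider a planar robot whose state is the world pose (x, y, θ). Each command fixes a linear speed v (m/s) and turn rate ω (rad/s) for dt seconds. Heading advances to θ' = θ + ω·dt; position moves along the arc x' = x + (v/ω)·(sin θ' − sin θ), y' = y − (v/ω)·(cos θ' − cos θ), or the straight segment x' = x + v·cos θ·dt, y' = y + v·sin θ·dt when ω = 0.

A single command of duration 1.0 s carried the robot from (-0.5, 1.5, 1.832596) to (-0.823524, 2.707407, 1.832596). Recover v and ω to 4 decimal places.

Δθ = 1.832596 − 1.832596 = 0.000000
ω = Δθ/dt = 0.000000/1.0 = 0.0000
ω = 0 → v = (Δx·cos θ + Δy·sin θ)/dt = 1.2500

v = 1.2500, ω = 0.0000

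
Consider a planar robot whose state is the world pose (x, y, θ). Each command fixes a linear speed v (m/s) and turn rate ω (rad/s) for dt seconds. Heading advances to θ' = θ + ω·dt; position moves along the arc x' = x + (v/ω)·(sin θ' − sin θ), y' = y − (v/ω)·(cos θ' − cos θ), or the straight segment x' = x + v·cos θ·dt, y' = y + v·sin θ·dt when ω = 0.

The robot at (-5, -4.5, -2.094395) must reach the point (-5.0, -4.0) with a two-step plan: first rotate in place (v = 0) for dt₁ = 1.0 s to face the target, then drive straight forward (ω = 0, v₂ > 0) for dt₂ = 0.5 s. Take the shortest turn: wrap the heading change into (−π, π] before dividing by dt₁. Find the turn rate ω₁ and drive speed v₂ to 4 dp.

ω₁ = -2.6180, v₂ = 1.0000

heading to target = atan2(-4−-4.5, -5−-5) = 1.5708
Δθ = wrap(1.5708 − -2.0944) = -2.6180; ω₁ = Δθ/dt₁ = -2.6180
distance = √((-5−-5)² + (-4−-4.5)²) = 0.5000; v₂ = distance/dt₂ = 1.0000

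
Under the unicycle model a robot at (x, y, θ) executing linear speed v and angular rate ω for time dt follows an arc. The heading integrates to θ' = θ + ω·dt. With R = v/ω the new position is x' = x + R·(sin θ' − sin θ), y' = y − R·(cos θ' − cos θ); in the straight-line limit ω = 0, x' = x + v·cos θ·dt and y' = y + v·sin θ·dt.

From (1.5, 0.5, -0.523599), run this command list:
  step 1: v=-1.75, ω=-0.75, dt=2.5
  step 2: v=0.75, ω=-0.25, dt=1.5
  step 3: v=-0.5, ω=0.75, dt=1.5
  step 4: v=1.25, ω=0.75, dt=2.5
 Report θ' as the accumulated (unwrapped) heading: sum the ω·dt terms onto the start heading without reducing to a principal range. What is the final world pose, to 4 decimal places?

(2.5985, 2.4658, 0.2264)

step 1: θ'=-2.3986 (R=2.3333) → pose (1.0882, 4.2391, -2.3986)
step 2: θ'=-2.7736 (R=-3.0000) → pose (0.1379, 3.6493, -2.7736)
step 3: θ'=-1.6486 (R=-0.6667) → pose (0.5627, 4.2195, -1.6486)
step 4: θ'=0.2264 (R=1.6667) → pose (2.5985, 2.4658, 0.2264)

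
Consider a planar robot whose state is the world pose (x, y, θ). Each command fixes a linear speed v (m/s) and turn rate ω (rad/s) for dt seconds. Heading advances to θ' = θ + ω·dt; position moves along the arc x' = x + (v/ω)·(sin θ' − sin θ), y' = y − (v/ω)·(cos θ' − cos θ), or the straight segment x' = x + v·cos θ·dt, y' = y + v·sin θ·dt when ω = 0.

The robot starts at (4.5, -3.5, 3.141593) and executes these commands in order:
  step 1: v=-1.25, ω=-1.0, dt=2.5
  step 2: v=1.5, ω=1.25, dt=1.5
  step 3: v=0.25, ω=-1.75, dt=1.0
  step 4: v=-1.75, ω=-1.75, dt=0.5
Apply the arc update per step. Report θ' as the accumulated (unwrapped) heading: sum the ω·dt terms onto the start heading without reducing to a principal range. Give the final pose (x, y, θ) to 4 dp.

(4.4146, -3.8720, -0.1084)

step 1: θ'=0.6416 (R=1.2500) → pose (5.2481, -5.7514, 0.6416)
step 2: θ'=2.5166 (R=1.2000) → pose (5.2320, -3.8169, 2.5166)
step 3: θ'=0.7666 (R=-0.1429) → pose (5.2165, -3.5982, 0.7666)
step 4: θ'=-0.1084 (R=1.0000) → pose (4.4146, -3.8720, -0.1084)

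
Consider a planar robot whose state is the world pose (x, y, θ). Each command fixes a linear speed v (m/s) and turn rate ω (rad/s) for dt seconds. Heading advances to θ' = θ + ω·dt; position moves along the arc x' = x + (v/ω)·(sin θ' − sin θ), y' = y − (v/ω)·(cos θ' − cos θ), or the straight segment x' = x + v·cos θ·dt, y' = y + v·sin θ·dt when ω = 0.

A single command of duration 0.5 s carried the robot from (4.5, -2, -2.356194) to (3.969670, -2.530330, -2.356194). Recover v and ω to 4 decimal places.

Δθ = -2.356194 − -2.356194 = 0.000000
ω = Δθ/dt = 0.000000/0.5 = 0.0000
ω = 0 → v = (Δx·cos θ + Δy·sin θ)/dt = 1.5000

v = 1.5000, ω = 0.0000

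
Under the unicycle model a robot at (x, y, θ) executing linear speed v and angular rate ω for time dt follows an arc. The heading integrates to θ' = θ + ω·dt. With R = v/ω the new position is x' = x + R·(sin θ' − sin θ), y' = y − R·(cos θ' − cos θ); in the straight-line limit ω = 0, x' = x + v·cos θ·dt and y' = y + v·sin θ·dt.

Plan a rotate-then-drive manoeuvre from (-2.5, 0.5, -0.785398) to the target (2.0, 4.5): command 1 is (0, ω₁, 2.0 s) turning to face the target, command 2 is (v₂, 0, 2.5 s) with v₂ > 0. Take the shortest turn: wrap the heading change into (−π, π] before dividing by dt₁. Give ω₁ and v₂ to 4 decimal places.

ω₁ = 0.7560, v₂ = 2.4083

heading to target = atan2(4.5−0.5, 2−-2.5) = 0.7266
Δθ = wrap(0.7266 − -0.7854) = 1.5120; ω₁ = Δθ/dt₁ = 0.7560
distance = √((2−-2.5)² + (4.5−0.5)²) = 6.0208; v₂ = distance/dt₂ = 2.4083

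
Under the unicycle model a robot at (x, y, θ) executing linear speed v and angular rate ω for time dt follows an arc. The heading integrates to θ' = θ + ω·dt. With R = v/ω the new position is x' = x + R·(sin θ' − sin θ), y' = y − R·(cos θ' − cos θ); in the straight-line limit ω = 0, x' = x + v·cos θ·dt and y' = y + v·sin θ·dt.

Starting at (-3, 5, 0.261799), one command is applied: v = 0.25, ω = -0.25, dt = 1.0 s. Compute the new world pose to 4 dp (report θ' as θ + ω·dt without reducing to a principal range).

θ' = 0.2618 + -0.25·1.0 = 0.0118
R = v/ω = 0.25/-0.25 = -1.0000
x' = -3 + -1.0000·(sin 0.0118 − sin 0.2618) = -2.7530
y' = 5 − -1.0000·(cos 0.0118 − cos 0.2618) = 5.0340

(-2.7530, 5.0340, 0.0118)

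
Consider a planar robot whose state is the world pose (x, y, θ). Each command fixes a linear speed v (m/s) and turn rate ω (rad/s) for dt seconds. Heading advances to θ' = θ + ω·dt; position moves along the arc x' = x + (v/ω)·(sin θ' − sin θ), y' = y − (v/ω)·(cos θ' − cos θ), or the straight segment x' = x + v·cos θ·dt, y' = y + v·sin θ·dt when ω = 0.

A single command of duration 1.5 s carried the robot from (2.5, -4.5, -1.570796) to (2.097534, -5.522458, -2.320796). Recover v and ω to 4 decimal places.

v = 0.7500, ω = -0.5000

Δθ = -2.320796 − -1.570796 = -0.750000
ω = Δθ/dt = -0.750000/1.5 = -0.5000
R = −Δy/(cos θ' − cos θ) = -1.5000
v = R·ω = -1.5000·-0.5000 = 0.7500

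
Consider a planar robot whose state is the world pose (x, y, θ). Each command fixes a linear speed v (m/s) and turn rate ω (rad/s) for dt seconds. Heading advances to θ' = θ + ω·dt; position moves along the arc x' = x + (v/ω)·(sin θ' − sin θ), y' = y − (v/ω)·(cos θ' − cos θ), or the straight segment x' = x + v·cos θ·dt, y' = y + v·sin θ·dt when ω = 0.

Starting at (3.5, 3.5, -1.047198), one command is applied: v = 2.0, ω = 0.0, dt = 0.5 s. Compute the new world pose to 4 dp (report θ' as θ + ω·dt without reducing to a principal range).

(4.0000, 2.6340, -1.0472)

θ' = -1.0472 + 0.0·0.5 = -1.0472
ω = 0 → straight: x' = 3.5 + 2.0·cos(-1.0472)·0.5 = 4.0000
y' = 3.5 + 2.0·sin(-1.0472)·0.5 = 2.6340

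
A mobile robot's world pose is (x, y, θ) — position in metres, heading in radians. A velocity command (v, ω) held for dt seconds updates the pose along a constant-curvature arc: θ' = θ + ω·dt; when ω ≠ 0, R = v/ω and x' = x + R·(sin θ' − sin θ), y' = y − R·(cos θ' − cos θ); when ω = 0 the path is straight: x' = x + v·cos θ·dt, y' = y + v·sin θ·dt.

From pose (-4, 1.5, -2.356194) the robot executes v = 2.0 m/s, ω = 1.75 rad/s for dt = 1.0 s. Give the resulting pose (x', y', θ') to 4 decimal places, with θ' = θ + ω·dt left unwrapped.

θ' = -2.3562 + 1.75·1.0 = -0.6062
R = v/ω = 2.0/1.75 = 1.1429
x' = -4 + 1.1429·(sin -0.6062 − sin -2.3562) = -3.8430
y' = 1.5 − 1.1429·(cos -0.6062 − cos -2.3562) = -0.2473

(-3.8430, -0.2473, -0.6062)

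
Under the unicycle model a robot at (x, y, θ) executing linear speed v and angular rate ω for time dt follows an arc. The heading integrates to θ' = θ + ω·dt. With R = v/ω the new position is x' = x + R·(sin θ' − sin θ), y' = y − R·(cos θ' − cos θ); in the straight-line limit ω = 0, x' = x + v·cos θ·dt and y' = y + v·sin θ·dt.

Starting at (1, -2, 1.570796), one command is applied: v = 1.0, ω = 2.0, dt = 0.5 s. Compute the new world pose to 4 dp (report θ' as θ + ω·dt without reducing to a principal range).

(0.7702, -1.5793, 2.5708)

θ' = 1.5708 + 2.0·0.5 = 2.5708
R = v/ω = 1.0/2.0 = 0.5000
x' = 1 + 0.5000·(sin 2.5708 − sin 1.5708) = 0.7702
y' = -2 − 0.5000·(cos 2.5708 − cos 1.5708) = -1.5793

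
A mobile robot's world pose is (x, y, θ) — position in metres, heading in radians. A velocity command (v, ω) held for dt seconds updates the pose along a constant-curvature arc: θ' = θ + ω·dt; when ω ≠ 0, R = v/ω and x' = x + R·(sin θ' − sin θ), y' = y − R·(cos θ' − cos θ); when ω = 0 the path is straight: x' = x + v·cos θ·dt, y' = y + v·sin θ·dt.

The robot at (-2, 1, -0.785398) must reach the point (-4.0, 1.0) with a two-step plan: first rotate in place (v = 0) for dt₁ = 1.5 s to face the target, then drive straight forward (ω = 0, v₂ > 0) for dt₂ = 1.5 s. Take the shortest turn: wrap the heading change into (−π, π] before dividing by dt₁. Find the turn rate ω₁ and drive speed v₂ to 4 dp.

heading to target = atan2(1−1, -4−-2) = 3.1416
Δθ = wrap(3.1416 − -0.7854) = -2.3562; ω₁ = Δθ/dt₁ = -1.5708
distance = √((-4−-2)² + (1−1)²) = 2.0000; v₂ = distance/dt₂ = 1.3333

ω₁ = -1.5708, v₂ = 1.3333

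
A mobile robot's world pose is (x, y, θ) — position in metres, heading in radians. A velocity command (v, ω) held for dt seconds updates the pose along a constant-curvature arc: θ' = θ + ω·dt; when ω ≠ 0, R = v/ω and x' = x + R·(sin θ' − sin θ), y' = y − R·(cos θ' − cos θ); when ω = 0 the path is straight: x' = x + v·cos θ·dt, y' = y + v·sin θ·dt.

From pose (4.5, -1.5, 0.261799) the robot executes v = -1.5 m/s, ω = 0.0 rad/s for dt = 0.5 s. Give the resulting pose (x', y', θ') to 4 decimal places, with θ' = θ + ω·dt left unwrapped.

(3.7756, -1.6941, 0.2618)

θ' = 0.2618 + 0.0·0.5 = 0.2618
ω = 0 → straight: x' = 4.5 + -1.5·cos(0.2618)·0.5 = 3.7756
y' = -1.5 + -1.5·sin(0.2618)·0.5 = -1.6941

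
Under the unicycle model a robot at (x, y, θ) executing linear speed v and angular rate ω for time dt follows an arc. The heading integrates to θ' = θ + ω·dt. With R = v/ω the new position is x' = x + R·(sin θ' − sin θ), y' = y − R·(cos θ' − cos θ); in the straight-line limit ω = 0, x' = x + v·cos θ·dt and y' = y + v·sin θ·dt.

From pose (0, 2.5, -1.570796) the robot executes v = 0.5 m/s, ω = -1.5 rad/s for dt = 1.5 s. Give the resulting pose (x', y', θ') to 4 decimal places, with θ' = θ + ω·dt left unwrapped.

(-0.5427, 2.2406, -3.8208)

θ' = -1.5708 + -1.5·1.5 = -3.8208
R = v/ω = 0.5/-1.5 = -0.3333
x' = 0 + -0.3333·(sin -3.8208 − sin -1.5708) = -0.5427
y' = 2.5 − -0.3333·(cos -3.8208 − cos -1.5708) = 2.2406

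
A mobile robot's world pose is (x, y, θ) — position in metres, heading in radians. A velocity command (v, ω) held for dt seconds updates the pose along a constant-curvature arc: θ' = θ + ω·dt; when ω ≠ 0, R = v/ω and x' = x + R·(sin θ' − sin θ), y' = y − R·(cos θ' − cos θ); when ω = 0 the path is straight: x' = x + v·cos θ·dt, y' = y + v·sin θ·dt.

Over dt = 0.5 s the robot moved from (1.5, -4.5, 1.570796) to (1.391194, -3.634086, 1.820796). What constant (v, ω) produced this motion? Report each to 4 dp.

Δθ = 1.820796 − 1.570796 = 0.250000
ω = Δθ/dt = 0.250000/0.5 = 0.5000
R = −Δy/(cos θ' − cos θ) = 3.5000
v = R·ω = 3.5000·0.5000 = 1.7500

v = 1.7500, ω = 0.5000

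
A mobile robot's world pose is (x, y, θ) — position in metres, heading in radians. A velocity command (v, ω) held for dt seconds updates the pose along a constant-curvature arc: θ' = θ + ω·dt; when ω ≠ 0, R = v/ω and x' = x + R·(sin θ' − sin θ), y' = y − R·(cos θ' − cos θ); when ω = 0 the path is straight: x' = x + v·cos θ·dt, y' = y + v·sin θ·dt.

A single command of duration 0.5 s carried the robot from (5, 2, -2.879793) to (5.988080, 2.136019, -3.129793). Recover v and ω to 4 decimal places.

Δθ = -3.129793 − -2.879793 = -0.250000
ω = Δθ/dt = -0.250000/0.5 = -0.5000
R = Δx/(sin θ' − sin θ) = 4.0000
v = R·ω = 4.0000·-0.5000 = -2.0000

v = -2.0000, ω = -0.5000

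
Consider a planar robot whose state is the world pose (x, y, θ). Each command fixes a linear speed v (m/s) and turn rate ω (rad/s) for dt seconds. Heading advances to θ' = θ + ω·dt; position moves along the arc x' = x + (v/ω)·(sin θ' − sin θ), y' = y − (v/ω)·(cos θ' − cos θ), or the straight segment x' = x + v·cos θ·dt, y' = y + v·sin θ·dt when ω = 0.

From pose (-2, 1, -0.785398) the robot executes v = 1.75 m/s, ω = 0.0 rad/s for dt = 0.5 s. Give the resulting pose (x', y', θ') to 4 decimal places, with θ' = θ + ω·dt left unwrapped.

(-1.3813, 0.3813, -0.7854)

θ' = -0.7854 + 0.0·0.5 = -0.7854
ω = 0 → straight: x' = -2 + 1.75·cos(-0.7854)·0.5 = -1.3813
y' = 1 + 1.75·sin(-0.7854)·0.5 = 0.3813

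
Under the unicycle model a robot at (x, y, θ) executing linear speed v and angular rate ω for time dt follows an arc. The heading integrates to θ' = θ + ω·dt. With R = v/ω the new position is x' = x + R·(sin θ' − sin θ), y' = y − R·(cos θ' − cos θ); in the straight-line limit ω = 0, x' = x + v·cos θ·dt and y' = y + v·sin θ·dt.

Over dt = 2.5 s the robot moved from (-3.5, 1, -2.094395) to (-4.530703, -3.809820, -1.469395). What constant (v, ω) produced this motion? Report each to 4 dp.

Δθ = -1.469395 − -2.094395 = 0.625000
ω = Δθ/dt = 0.625000/2.5 = 0.2500
R = −Δy/(cos θ' − cos θ) = 8.0000
v = R·ω = 8.0000·0.2500 = 2.0000

v = 2.0000, ω = 0.2500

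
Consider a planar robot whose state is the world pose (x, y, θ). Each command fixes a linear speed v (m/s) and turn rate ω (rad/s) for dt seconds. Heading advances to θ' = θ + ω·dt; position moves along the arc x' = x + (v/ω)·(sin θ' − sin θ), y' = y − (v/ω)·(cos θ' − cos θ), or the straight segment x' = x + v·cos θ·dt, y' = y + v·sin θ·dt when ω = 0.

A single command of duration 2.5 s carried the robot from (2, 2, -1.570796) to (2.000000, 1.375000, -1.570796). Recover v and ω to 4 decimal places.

Δθ = -1.570796 − -1.570796 = 0.000000
ω = Δθ/dt = 0.000000/2.5 = 0.0000
ω = 0 → v = (Δx·cos θ + Δy·sin θ)/dt = 0.2500

v = 0.2500, ω = 0.0000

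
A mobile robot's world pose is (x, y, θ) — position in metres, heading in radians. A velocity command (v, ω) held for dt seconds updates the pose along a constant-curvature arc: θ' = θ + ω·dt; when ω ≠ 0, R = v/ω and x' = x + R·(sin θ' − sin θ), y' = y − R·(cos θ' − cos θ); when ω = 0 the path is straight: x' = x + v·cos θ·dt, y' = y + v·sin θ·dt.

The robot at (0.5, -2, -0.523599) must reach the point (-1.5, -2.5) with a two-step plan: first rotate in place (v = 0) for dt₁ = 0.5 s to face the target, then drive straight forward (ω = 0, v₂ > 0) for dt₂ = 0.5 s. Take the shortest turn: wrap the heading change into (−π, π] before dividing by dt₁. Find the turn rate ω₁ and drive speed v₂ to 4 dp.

heading to target = atan2(-2.5−-2, -1.5−0.5) = -2.8966
Δθ = wrap(-2.8966 − -0.5236) = -2.3730; ω₁ = Δθ/dt₁ = -4.7460
distance = √((-1.5−0.5)² + (-2.5−-2)²) = 2.0616; v₂ = distance/dt₂ = 4.1231

ω₁ = -4.7460, v₂ = 4.1231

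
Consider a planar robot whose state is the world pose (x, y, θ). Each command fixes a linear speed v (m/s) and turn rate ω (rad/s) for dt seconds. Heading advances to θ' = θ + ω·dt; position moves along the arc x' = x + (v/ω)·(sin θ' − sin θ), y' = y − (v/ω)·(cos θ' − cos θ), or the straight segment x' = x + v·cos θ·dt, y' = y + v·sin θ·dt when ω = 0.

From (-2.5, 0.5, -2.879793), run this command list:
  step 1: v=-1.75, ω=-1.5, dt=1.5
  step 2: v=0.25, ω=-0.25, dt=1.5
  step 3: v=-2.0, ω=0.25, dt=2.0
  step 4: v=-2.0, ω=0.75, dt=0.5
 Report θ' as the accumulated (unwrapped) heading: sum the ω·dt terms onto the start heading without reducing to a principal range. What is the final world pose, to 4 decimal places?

(-3.0670, -5.1722, -4.6298)

step 1: θ'=-5.1298 (R=1.1667) → pose (-1.1315, -1.0999, -5.1298)
step 2: θ'=-5.5048 (R=-1.0000) → pose (-0.9195, -0.7932, -5.5048)
step 3: θ'=-5.0048 (R=-8.0000) → pose (-2.9629, -4.1835, -5.0048)
step 4: θ'=-4.6298 (R=-2.6667) → pose (-3.0670, -5.1722, -4.6298)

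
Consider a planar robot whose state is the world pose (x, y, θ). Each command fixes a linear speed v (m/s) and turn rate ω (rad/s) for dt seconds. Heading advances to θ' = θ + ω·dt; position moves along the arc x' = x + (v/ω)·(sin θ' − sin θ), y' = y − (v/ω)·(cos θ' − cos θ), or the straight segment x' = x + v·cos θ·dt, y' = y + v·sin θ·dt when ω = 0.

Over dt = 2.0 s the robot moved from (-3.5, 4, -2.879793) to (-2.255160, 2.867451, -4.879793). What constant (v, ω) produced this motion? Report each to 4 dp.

v = -1.0000, ω = -1.0000

Δθ = -4.879793 − -2.879793 = -2.000000
ω = Δθ/dt = -2.000000/2.0 = -1.0000
R = Δx/(sin θ' − sin θ) = 1.0000
v = R·ω = 1.0000·-1.0000 = -1.0000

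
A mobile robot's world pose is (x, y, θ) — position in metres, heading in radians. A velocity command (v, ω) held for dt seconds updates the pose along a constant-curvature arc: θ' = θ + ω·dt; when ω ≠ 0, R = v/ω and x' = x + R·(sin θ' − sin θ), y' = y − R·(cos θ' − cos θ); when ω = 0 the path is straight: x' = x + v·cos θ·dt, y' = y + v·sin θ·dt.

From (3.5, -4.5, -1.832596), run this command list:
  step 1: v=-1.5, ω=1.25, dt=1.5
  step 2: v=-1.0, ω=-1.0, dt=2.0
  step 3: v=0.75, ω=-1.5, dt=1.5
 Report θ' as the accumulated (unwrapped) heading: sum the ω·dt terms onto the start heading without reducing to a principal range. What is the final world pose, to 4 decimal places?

(0.4208, -1.6674, -4.2076)

step 1: θ'=0.0424 (R=-1.2000) → pose (2.2900, -2.9905, 0.0424)
step 2: θ'=-1.9576 (R=1.0000) → pose (1.3215, -1.6142, -1.9576)
step 3: θ'=-4.2076 (R=-0.5000) → pose (0.4208, -1.6674, -4.2076)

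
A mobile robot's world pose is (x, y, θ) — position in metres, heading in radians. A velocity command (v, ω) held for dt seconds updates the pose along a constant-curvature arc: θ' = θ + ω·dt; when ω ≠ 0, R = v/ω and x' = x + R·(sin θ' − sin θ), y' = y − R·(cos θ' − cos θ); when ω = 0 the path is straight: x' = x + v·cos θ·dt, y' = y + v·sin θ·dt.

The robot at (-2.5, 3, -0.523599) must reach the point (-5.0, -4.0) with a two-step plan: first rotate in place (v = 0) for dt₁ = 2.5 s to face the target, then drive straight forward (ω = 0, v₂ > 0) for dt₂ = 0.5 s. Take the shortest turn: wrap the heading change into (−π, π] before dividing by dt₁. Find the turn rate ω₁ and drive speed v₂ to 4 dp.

ω₁ = -0.5561, v₂ = 14.8661

heading to target = atan2(-4−3, -5−-2.5) = -1.9138
Δθ = wrap(-1.9138 − -0.5236) = -1.3902; ω₁ = Δθ/dt₁ = -0.5561
distance = √((-5−-2.5)² + (-4−3)²) = 7.4330; v₂ = distance/dt₂ = 14.8661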